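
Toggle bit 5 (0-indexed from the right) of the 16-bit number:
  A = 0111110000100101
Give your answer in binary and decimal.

Mask = 1 << 5 = 0000000000100000
Bit 5 of A is 1; XOR with the mask flips it to 0.
  0111110000100101
^ 0000000000100000
------------------
  0111110000000101

Answer: 0111110000000101 (31749)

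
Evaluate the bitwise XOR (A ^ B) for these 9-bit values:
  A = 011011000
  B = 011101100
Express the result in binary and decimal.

Apply ^ to each column (1 where bits differ):
  011011000
^ 011101100
-----------
  000110100

Answer: 000110100 (52)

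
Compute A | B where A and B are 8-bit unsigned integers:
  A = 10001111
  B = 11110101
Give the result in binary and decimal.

Apply | to each column (1 where either bit is 1):
  10001111
| 11110101
----------
  11111111

Answer: 11111111 (255)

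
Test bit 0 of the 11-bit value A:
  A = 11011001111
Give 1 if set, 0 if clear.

Bit 0 is the 1st from the right.
  11011001111
            ^
That bit is 1.

Answer: 1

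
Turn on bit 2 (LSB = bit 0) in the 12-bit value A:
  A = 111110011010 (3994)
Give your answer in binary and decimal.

Mask = 1 << 2 = 000000000100
Bit 2 of A is 0, so OR-ing with the mask flips it to 1.
  111110011010
| 000000000100
--------------
  111110011110

Answer: 111110011110 (3998)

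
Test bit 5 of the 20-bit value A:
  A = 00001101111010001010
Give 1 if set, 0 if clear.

Bit 5 is the 6th from the right.
  00001101111010001010
                ^
That bit is 0.

Answer: 0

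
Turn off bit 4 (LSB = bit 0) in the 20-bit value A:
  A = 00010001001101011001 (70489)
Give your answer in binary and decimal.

Mask = ~(1 << 4) = 11111111111111101111
Bit 4 of A is 1, so AND-ing with the mask clears it to 0.
  00010001001101011001
& 11111111111111101111
----------------------
  00010001001101001001

Answer: 00010001001101001001 (70473)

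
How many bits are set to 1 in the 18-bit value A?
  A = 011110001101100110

011110001101100110
1-bits at positions (from bit 0 = LSB): 1, 2, 5, 6, 8, 9, 13, 14, 15, 16
Count = 10

Answer: 10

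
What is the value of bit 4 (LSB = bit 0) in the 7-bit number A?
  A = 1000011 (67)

Bit 4 is the 5th from the right.
  1000011
    ^
That bit is 0.

Answer: 0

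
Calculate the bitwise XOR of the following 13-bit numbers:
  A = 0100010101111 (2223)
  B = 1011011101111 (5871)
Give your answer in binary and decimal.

Apply ^ to each column (1 where bits differ):
  0100010101111
^ 1011011101111
---------------
  1111001000000

Answer: 1111001000000 (7744)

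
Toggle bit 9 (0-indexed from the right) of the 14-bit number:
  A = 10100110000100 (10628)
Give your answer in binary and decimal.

Mask = 1 << 9 = 00001000000000
Bit 9 of A is 0; XOR with the mask flips it to 1.
  10100110000100
^ 00001000000000
----------------
  10101110000100

Answer: 10101110000100 (11140)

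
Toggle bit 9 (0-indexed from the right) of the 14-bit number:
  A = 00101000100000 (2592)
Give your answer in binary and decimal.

Mask = 1 << 9 = 00001000000000
Bit 9 of A is 1; XOR with the mask flips it to 0.
  00101000100000
^ 00001000000000
----------------
  00100000100000

Answer: 00100000100000 (2080)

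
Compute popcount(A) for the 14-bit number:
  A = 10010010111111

10010010111111
1-bits at positions (from bit 0 = LSB): 0, 1, 2, 3, 4, 5, 7, 10, 13
Count = 9

Answer: 9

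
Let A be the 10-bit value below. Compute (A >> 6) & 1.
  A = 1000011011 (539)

Bit 6 is the 7th from the right.
  1000011011
     ^
That bit is 0.

Answer: 0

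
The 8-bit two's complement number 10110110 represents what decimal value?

MSB is 1, so the value is negative. Find the magnitude:
1. Invert bits:  01001001
2. Add 1:        01001010  = 74
3. Apply sign:   -74

Answer: -74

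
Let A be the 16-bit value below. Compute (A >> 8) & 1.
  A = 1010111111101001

Bit 8 is the 9th from the right.
  1010111111101001
         ^
That bit is 1.

Answer: 1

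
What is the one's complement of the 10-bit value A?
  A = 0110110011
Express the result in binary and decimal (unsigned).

Flip each bit (0->1, 1->0):
  0110110011
  1001001100

Answer: 1001001100 (588)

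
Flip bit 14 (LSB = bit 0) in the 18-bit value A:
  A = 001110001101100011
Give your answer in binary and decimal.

Mask = 1 << 14 = 000100000000000000
Bit 14 of A is 1; XOR with the mask flips it to 0.
  001110001101100011
^ 000100000000000000
--------------------
  001010001101100011

Answer: 001010001101100011 (41827)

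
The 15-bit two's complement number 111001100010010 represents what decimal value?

MSB is 1, so the value is negative. Find the magnitude:
1. Invert bits:  000110011101101
2. Add 1:        000110011101110  = 3310
3. Apply sign:   -3310

Answer: -3310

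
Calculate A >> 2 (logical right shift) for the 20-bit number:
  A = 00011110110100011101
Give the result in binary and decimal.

Logical shift right by 2: drop the bottom 2 bit(s), prepend 2 zero(s) on the left.
  00011110110100011101  ->  keep [000111101101000111], discard [01], prepend 00
= 00000111101101000111

Answer: 00000111101101000111 (31559)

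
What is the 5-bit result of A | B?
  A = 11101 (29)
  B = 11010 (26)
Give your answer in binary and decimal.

Apply | to each column (1 where either bit is 1):
  11101
| 11010
-------
  11111

Answer: 11111 (31)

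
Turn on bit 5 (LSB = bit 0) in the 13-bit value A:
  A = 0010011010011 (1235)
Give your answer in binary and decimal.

Mask = 1 << 5 = 0000000100000
Bit 5 of A is 0, so OR-ing with the mask flips it to 1.
  0010011010011
| 0000000100000
---------------
  0010011110011

Answer: 0010011110011 (1267)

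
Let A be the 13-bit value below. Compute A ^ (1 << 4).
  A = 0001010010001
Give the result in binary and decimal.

Mask = 1 << 4 = 0000000010000
Bit 4 of A is 1; XOR with the mask flips it to 0.
  0001010010001
^ 0000000010000
---------------
  0001010000001

Answer: 0001010000001 (641)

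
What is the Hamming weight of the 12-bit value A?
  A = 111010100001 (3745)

111010100001
1-bits at positions (from bit 0 = LSB): 0, 5, 7, 9, 10, 11
Count = 6

Answer: 6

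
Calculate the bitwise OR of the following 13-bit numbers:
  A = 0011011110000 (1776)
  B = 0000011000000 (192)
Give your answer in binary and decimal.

Apply | to each column (1 where either bit is 1):
  0011011110000
| 0000011000000
---------------
  0011011110000

Answer: 0011011110000 (1776)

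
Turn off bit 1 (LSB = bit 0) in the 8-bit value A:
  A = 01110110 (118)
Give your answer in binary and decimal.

Mask = ~(1 << 1) = 11111101
Bit 1 of A is 1, so AND-ing with the mask clears it to 0.
  01110110
& 11111101
----------
  01110100

Answer: 01110100 (116)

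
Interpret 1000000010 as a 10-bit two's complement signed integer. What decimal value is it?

MSB is 1, so the value is negative. Find the magnitude:
1. Invert bits:  0111111101
2. Add 1:        0111111110  = 510
3. Apply sign:   -510

Answer: -510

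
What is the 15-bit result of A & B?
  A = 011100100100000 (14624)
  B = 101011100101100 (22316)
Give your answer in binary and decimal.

Apply & to each column (1 only where both bits are 1):
  011100100100000
& 101011100101100
-----------------
  001000100100000

Answer: 001000100100000 (4384)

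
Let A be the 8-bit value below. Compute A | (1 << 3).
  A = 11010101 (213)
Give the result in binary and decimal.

Mask = 1 << 3 = 00001000
Bit 3 of A is 0, so OR-ing with the mask flips it to 1.
  11010101
| 00001000
----------
  11011101

Answer: 11011101 (221)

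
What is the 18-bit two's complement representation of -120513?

1. Binary of +120513:  011101011011000001
2. Invert bits:     100010100100111110
3. Add 1:           100010100100111111

Answer: 100010100100111111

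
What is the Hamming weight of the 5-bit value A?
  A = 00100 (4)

00100
1-bits at positions (from bit 0 = LSB): 2
Count = 1

Answer: 1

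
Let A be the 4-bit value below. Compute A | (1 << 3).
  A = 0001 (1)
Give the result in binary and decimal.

Mask = 1 << 3 = 1000
Bit 3 of A is 0, so OR-ing with the mask flips it to 1.
  0001
| 1000
------
  1001

Answer: 1001 (9)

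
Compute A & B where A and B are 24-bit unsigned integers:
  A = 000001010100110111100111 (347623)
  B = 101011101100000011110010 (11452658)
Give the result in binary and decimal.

Apply & to each column (1 only where both bits are 1):
  000001010100110111100111
& 101011101100000011110010
--------------------------
  000001000100000011100010

Answer: 000001000100000011100010 (278754)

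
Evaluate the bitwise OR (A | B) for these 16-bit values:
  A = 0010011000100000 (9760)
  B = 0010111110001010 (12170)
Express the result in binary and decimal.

Apply | to each column (1 where either bit is 1):
  0010011000100000
| 0010111110001010
------------------
  0010111110101010

Answer: 0010111110101010 (12202)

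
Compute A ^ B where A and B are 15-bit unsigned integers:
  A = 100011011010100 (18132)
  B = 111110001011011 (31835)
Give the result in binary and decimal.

Apply ^ to each column (1 where bits differ):
  100011011010100
^ 111110001011011
-----------------
  011101010001111

Answer: 011101010001111 (14991)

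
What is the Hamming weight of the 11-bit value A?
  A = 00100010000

00100010000
1-bits at positions (from bit 0 = LSB): 4, 8
Count = 2

Answer: 2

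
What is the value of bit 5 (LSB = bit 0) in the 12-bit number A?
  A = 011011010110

Bit 5 is the 6th from the right.
  011011010110
        ^
That bit is 0.

Answer: 0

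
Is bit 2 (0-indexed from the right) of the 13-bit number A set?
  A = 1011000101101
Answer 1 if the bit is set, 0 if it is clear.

Bit 2 is the 3rd from the right.
  1011000101101
            ^
That bit is 1.

Answer: 1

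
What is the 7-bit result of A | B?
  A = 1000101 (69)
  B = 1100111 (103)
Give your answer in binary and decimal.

Apply | to each column (1 where either bit is 1):
  1000101
| 1100111
---------
  1100111

Answer: 1100111 (103)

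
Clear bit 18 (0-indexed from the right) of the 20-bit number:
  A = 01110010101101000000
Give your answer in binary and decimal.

Mask = ~(1 << 18) = 10111111111111111111
Bit 18 of A is 1, so AND-ing with the mask clears it to 0.
  01110010101101000000
& 10111111111111111111
----------------------
  00110010101101000000

Answer: 00110010101101000000 (207680)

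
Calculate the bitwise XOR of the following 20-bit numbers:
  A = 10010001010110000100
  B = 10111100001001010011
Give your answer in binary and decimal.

Apply ^ to each column (1 where bits differ):
  10010001010110000100
^ 10111100001001010011
----------------------
  00101101011111010111

Answer: 00101101011111010111 (186327)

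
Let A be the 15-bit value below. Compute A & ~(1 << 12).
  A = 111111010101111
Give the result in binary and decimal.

Mask = ~(1 << 12) = 110111111111111
Bit 12 of A is 1, so AND-ing with the mask clears it to 0.
  111111010101111
& 110111111111111
-----------------
  110111010101111

Answer: 110111010101111 (28335)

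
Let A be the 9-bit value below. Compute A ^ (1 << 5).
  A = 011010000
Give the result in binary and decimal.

Mask = 1 << 5 = 000100000
Bit 5 of A is 0; XOR with the mask flips it to 1.
  011010000
^ 000100000
-----------
  011110000

Answer: 011110000 (240)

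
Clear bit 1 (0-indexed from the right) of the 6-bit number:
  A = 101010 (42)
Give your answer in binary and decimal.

Mask = ~(1 << 1) = 111101
Bit 1 of A is 1, so AND-ing with the mask clears it to 0.
  101010
& 111101
--------
  101000

Answer: 101000 (40)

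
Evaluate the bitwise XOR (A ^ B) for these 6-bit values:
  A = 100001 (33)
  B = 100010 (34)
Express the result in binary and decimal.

Apply ^ to each column (1 where bits differ):
  100001
^ 100010
--------
  000011

Answer: 000011 (3)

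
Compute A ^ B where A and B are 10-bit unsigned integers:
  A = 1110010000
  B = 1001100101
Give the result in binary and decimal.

Apply ^ to each column (1 where bits differ):
  1110010000
^ 1001100101
------------
  0111110101

Answer: 0111110101 (501)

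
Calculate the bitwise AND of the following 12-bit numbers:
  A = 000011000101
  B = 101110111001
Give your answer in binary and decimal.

Apply & to each column (1 only where both bits are 1):
  000011000101
& 101110111001
--------------
  000010000001

Answer: 000010000001 (129)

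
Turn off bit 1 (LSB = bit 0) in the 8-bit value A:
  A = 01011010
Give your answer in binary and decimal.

Mask = ~(1 << 1) = 11111101
Bit 1 of A is 1, so AND-ing with the mask clears it to 0.
  01011010
& 11111101
----------
  01011000

Answer: 01011000 (88)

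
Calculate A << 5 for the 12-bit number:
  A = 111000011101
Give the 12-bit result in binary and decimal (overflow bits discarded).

Shift left by 5: drop the top 5 bit(s), append 5 zero(s) on the right.
  111000011101  ->  discard [11100], keep [0011101], append 00000
= 001110100000

Answer: 001110100000 (928)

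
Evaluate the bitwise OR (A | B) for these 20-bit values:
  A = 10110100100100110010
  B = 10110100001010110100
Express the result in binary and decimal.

Apply | to each column (1 where either bit is 1):
  10110100100100110010
| 10110100001010110100
----------------------
  10110100101110110110

Answer: 10110100101110110110 (740278)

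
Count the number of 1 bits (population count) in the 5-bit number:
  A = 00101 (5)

00101
1-bits at positions (from bit 0 = LSB): 0, 2
Count = 2

Answer: 2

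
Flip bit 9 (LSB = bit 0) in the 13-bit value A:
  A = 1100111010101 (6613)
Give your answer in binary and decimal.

Mask = 1 << 9 = 0001000000000
Bit 9 of A is 0; XOR with the mask flips it to 1.
  1100111010101
^ 0001000000000
---------------
  1101111010101

Answer: 1101111010101 (7125)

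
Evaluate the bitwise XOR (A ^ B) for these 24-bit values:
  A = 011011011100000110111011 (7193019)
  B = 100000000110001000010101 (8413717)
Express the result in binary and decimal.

Apply ^ to each column (1 where bits differ):
  011011011100000110111011
^ 100000000110001000010101
--------------------------
  111011011010001110101110

Answer: 111011011010001110101110 (15573934)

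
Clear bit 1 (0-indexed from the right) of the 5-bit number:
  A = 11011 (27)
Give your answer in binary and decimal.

Mask = ~(1 << 1) = 11101
Bit 1 of A is 1, so AND-ing with the mask clears it to 0.
  11011
& 11101
-------
  11001

Answer: 11001 (25)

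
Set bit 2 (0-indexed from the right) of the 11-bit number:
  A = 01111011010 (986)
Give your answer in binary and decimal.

Mask = 1 << 2 = 00000000100
Bit 2 of A is 0, so OR-ing with the mask flips it to 1.
  01111011010
| 00000000100
-------------
  01111011110

Answer: 01111011110 (990)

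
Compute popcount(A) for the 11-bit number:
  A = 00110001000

00110001000
1-bits at positions (from bit 0 = LSB): 3, 7, 8
Count = 3

Answer: 3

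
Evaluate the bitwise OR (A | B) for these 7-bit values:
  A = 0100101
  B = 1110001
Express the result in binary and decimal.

Apply | to each column (1 where either bit is 1):
  0100101
| 1110001
---------
  1110101

Answer: 1110101 (117)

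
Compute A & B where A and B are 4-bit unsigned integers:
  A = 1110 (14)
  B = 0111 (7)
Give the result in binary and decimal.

Apply & to each column (1 only where both bits are 1):
  1110
& 0111
------
  0110

Answer: 0110 (6)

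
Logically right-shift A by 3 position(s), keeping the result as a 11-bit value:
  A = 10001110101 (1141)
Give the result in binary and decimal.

Logical shift right by 3: drop the bottom 3 bit(s), prepend 3 zero(s) on the left.
  10001110101  ->  keep [10001110], discard [101], prepend 000
= 00010001110

Answer: 00010001110 (142)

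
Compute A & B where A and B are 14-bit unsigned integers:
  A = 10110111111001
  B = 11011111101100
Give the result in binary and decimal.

Apply & to each column (1 only where both bits are 1):
  10110111111001
& 11011111101100
----------------
  10010111101000

Answer: 10010111101000 (9704)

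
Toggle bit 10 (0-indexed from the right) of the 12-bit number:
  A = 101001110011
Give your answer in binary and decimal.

Mask = 1 << 10 = 010000000000
Bit 10 of A is 0; XOR with the mask flips it to 1.
  101001110011
^ 010000000000
--------------
  111001110011

Answer: 111001110011 (3699)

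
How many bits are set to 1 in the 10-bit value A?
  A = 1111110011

1111110011
1-bits at positions (from bit 0 = LSB): 0, 1, 4, 5, 6, 7, 8, 9
Count = 8

Answer: 8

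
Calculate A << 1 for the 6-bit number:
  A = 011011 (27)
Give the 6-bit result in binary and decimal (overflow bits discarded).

Shift left by 1: drop the top 1 bit(s), append 1 zero(s) on the right.
  011011  ->  discard [0], keep [11011], append 0
= 110110

Answer: 110110 (54)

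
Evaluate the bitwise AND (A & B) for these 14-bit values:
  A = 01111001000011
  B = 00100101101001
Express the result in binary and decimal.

Apply & to each column (1 only where both bits are 1):
  01111001000011
& 00100101101001
----------------
  00100001000001

Answer: 00100001000001 (2113)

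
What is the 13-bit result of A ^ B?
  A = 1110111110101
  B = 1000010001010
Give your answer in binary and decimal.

Apply ^ to each column (1 where bits differ):
  1110111110101
^ 1000010001010
---------------
  0110101111111

Answer: 0110101111111 (3455)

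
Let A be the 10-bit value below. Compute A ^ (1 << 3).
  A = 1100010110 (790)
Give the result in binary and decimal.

Mask = 1 << 3 = 0000001000
Bit 3 of A is 0; XOR with the mask flips it to 1.
  1100010110
^ 0000001000
------------
  1100011110

Answer: 1100011110 (798)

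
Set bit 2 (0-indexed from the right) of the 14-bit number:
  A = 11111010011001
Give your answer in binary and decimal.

Mask = 1 << 2 = 00000000000100
Bit 2 of A is 0, so OR-ing with the mask flips it to 1.
  11111010011001
| 00000000000100
----------------
  11111010011101

Answer: 11111010011101 (16029)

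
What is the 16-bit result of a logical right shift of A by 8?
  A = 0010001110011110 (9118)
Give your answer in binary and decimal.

Logical shift right by 8: drop the bottom 8 bit(s), prepend 8 zero(s) on the left.
  0010001110011110  ->  keep [00100011], discard [10011110], prepend 00000000
= 0000000000100011

Answer: 0000000000100011 (35)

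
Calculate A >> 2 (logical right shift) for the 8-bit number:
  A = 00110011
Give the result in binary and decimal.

Logical shift right by 2: drop the bottom 2 bit(s), prepend 2 zero(s) on the left.
  00110011  ->  keep [001100], discard [11], prepend 00
= 00001100

Answer: 00001100 (12)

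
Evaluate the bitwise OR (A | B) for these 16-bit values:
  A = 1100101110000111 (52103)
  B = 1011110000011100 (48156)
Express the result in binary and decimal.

Apply | to each column (1 where either bit is 1):
  1100101110000111
| 1011110000011100
------------------
  1111111110011111

Answer: 1111111110011111 (65439)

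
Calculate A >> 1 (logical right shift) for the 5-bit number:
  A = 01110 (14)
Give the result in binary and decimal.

Logical shift right by 1: drop the bottom 1 bit(s), prepend 1 zero(s) on the left.
  01110  ->  keep [0111], discard [0], prepend 0
= 00111

Answer: 00111 (7)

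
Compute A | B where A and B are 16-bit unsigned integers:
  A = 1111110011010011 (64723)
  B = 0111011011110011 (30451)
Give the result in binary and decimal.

Apply | to each column (1 where either bit is 1):
  1111110011010011
| 0111011011110011
------------------
  1111111011110011

Answer: 1111111011110011 (65267)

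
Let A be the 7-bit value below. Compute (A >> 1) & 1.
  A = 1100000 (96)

Bit 1 is the 2nd from the right.
  1100000
       ^
That bit is 0.

Answer: 0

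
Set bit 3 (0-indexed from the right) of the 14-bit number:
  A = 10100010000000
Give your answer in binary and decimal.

Mask = 1 << 3 = 00000000001000
Bit 3 of A is 0, so OR-ing with the mask flips it to 1.
  10100010000000
| 00000000001000
----------------
  10100010001000

Answer: 10100010001000 (10376)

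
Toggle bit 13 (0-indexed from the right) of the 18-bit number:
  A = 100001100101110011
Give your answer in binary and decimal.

Mask = 1 << 13 = 000010000000000000
Bit 13 of A is 0; XOR with the mask flips it to 1.
  100001100101110011
^ 000010000000000000
--------------------
  100011100101110011

Answer: 100011100101110011 (145779)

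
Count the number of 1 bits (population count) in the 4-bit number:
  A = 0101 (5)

0101
1-bits at positions (from bit 0 = LSB): 0, 2
Count = 2

Answer: 2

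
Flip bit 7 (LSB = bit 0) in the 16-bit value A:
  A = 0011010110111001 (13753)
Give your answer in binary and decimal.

Mask = 1 << 7 = 0000000010000000
Bit 7 of A is 1; XOR with the mask flips it to 0.
  0011010110111001
^ 0000000010000000
------------------
  0011010100111001

Answer: 0011010100111001 (13625)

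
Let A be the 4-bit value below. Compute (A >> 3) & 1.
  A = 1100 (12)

Bit 3 is the 4th from the right.
  1100
  ^
That bit is 1.

Answer: 1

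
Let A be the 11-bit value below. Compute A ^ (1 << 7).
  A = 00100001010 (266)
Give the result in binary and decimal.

Mask = 1 << 7 = 00010000000
Bit 7 of A is 0; XOR with the mask flips it to 1.
  00100001010
^ 00010000000
-------------
  00110001010

Answer: 00110001010 (394)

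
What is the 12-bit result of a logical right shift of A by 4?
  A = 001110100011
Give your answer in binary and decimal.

Logical shift right by 4: drop the bottom 4 bit(s), prepend 4 zero(s) on the left.
  001110100011  ->  keep [00111010], discard [0011], prepend 0000
= 000000111010

Answer: 000000111010 (58)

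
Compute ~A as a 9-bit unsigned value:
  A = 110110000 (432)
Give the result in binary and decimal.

Flip each bit (0->1, 1->0):
  110110000
  001001111

Answer: 001001111 (79)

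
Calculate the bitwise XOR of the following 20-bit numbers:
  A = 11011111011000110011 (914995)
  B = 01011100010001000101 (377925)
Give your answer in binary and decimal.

Apply ^ to each column (1 where bits differ):
  11011111011000110011
^ 01011100010001000101
----------------------
  10000011001001110110

Answer: 10000011001001110110 (537206)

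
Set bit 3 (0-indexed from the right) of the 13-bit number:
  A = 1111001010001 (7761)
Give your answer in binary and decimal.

Mask = 1 << 3 = 0000000001000
Bit 3 of A is 0, so OR-ing with the mask flips it to 1.
  1111001010001
| 0000000001000
---------------
  1111001011001

Answer: 1111001011001 (7769)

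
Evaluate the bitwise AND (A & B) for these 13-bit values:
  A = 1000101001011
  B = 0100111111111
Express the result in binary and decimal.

Apply & to each column (1 only where both bits are 1):
  1000101001011
& 0100111111111
---------------
  0000101001011

Answer: 0000101001011 (331)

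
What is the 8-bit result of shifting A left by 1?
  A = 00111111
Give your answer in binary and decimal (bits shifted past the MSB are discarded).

Shift left by 1: drop the top 1 bit(s), append 1 zero(s) on the right.
  00111111  ->  discard [0], keep [0111111], append 0
= 01111110

Answer: 01111110 (126)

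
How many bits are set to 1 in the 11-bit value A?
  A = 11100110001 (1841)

11100110001
1-bits at positions (from bit 0 = LSB): 0, 4, 5, 8, 9, 10
Count = 6

Answer: 6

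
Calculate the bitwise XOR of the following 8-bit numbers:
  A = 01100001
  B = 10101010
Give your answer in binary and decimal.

Apply ^ to each column (1 where bits differ):
  01100001
^ 10101010
----------
  11001011

Answer: 11001011 (203)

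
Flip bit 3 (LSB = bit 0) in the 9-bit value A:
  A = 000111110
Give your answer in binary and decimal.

Mask = 1 << 3 = 000001000
Bit 3 of A is 1; XOR with the mask flips it to 0.
  000111110
^ 000001000
-----------
  000110110

Answer: 000110110 (54)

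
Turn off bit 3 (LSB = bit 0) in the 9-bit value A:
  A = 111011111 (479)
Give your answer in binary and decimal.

Mask = ~(1 << 3) = 111110111
Bit 3 of A is 1, so AND-ing with the mask clears it to 0.
  111011111
& 111110111
-----------
  111010111

Answer: 111010111 (471)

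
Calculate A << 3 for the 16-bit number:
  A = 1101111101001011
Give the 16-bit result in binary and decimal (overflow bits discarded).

Shift left by 3: drop the top 3 bit(s), append 3 zero(s) on the right.
  1101111101001011  ->  discard [110], keep [1111101001011], append 000
= 1111101001011000

Answer: 1111101001011000 (64088)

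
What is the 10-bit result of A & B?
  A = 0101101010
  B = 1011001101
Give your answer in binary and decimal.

Apply & to each column (1 only where both bits are 1):
  0101101010
& 1011001101
------------
  0001001000

Answer: 0001001000 (72)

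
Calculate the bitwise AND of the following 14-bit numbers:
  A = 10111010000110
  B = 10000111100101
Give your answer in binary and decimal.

Apply & to each column (1 only where both bits are 1):
  10111010000110
& 10000111100101
----------------
  10000010000100

Answer: 10000010000100 (8324)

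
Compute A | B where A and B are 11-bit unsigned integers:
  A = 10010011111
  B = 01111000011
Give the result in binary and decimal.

Apply | to each column (1 where either bit is 1):
  10010011111
| 01111000011
-------------
  11111011111

Answer: 11111011111 (2015)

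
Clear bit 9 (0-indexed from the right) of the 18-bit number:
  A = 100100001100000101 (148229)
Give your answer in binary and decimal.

Mask = ~(1 << 9) = 111111110111111111
Bit 9 of A is 1, so AND-ing with the mask clears it to 0.
  100100001100000101
& 111111110111111111
--------------------
  100100000100000101

Answer: 100100000100000101 (147717)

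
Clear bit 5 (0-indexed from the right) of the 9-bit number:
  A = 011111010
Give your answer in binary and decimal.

Mask = ~(1 << 5) = 111011111
Bit 5 of A is 1, so AND-ing with the mask clears it to 0.
  011111010
& 111011111
-----------
  011011010

Answer: 011011010 (218)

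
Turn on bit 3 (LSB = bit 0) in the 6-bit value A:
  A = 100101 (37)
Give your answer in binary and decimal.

Mask = 1 << 3 = 001000
Bit 3 of A is 0, so OR-ing with the mask flips it to 1.
  100101
| 001000
--------
  101101

Answer: 101101 (45)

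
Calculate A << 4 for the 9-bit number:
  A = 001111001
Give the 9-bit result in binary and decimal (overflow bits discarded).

Shift left by 4: drop the top 4 bit(s), append 4 zero(s) on the right.
  001111001  ->  discard [0011], keep [11001], append 0000
= 110010000

Answer: 110010000 (400)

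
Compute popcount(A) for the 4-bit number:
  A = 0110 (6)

0110
1-bits at positions (from bit 0 = LSB): 1, 2
Count = 2

Answer: 2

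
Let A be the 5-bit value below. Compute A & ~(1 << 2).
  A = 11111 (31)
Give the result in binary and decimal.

Mask = ~(1 << 2) = 11011
Bit 2 of A is 1, so AND-ing with the mask clears it to 0.
  11111
& 11011
-------
  11011

Answer: 11011 (27)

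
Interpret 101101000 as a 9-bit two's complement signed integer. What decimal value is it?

MSB is 1, so the value is negative. Find the magnitude:
1. Invert bits:  010010111
2. Add 1:        010011000  = 152
3. Apply sign:   -152

Answer: -152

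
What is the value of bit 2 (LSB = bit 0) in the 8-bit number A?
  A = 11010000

Bit 2 is the 3rd from the right.
  11010000
       ^
That bit is 0.

Answer: 0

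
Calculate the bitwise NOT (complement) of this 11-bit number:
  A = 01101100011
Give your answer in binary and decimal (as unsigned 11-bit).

Flip each bit (0->1, 1->0):
  01101100011
  10010011100

Answer: 10010011100 (1180)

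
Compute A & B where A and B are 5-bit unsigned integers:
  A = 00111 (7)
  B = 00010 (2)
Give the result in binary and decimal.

Apply & to each column (1 only where both bits are 1):
  00111
& 00010
-------
  00010

Answer: 00010 (2)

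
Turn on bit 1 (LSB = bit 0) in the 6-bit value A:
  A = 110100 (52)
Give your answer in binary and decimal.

Mask = 1 << 1 = 000010
Bit 1 of A is 0, so OR-ing with the mask flips it to 1.
  110100
| 000010
--------
  110110

Answer: 110110 (54)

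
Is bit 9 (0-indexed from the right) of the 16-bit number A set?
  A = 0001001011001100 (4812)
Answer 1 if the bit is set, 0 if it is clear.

Bit 9 is the 10th from the right.
  0001001011001100
        ^
That bit is 1.

Answer: 1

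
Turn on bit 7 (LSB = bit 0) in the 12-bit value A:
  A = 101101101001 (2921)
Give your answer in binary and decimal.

Mask = 1 << 7 = 000010000000
Bit 7 of A is 0, so OR-ing with the mask flips it to 1.
  101101101001
| 000010000000
--------------
  101111101001

Answer: 101111101001 (3049)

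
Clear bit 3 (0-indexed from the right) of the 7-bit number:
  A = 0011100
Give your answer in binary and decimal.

Mask = ~(1 << 3) = 1110111
Bit 3 of A is 1, so AND-ing with the mask clears it to 0.
  0011100
& 1110111
---------
  0010100

Answer: 0010100 (20)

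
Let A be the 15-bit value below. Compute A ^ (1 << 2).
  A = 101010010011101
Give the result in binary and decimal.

Mask = 1 << 2 = 000000000000100
Bit 2 of A is 1; XOR with the mask flips it to 0.
  101010010011101
^ 000000000000100
-----------------
  101010010011001

Answer: 101010010011001 (21657)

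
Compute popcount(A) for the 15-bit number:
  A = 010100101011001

010100101011001
1-bits at positions (from bit 0 = LSB): 0, 3, 4, 6, 8, 11, 13
Count = 7

Answer: 7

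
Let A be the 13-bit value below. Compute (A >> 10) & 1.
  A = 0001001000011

Bit 10 is the 11th from the right.
  0001001000011
    ^
That bit is 0.

Answer: 0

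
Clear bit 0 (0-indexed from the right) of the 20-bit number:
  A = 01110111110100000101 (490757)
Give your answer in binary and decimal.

Mask = ~(1 << 0) = 11111111111111111110
Bit 0 of A is 1, so AND-ing with the mask clears it to 0.
  01110111110100000101
& 11111111111111111110
----------------------
  01110111110100000100

Answer: 01110111110100000100 (490756)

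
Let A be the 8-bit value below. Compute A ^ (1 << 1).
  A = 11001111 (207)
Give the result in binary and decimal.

Mask = 1 << 1 = 00000010
Bit 1 of A is 1; XOR with the mask flips it to 0.
  11001111
^ 00000010
----------
  11001101

Answer: 11001101 (205)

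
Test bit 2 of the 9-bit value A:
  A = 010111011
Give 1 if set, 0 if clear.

Bit 2 is the 3rd from the right.
  010111011
        ^
That bit is 0.

Answer: 0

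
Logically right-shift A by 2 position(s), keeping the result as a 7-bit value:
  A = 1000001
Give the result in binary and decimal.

Logical shift right by 2: drop the bottom 2 bit(s), prepend 2 zero(s) on the left.
  1000001  ->  keep [10000], discard [01], prepend 00
= 0010000

Answer: 0010000 (16)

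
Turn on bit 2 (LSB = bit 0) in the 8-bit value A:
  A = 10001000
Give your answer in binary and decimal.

Mask = 1 << 2 = 00000100
Bit 2 of A is 0, so OR-ing with the mask flips it to 1.
  10001000
| 00000100
----------
  10001100

Answer: 10001100 (140)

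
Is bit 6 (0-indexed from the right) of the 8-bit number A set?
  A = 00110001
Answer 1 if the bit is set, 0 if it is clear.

Bit 6 is the 7th from the right.
  00110001
   ^
That bit is 0.

Answer: 0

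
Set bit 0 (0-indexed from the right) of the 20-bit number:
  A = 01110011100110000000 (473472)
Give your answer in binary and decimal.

Mask = 1 << 0 = 00000000000000000001
Bit 0 of A is 0, so OR-ing with the mask flips it to 1.
  01110011100110000000
| 00000000000000000001
----------------------
  01110011100110000001

Answer: 01110011100110000001 (473473)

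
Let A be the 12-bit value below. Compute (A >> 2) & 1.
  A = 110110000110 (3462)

Bit 2 is the 3rd from the right.
  110110000110
           ^
That bit is 1.

Answer: 1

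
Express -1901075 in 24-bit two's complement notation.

1. Binary of +1901075:  000111010000001000010011
2. Invert bits:     111000101111110111101100
3. Add 1:           111000101111110111101101

Answer: 111000101111110111101101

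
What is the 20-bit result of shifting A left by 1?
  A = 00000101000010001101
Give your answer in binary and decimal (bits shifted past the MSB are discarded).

Shift left by 1: drop the top 1 bit(s), append 1 zero(s) on the right.
  00000101000010001101  ->  discard [0], keep [0000101000010001101], append 0
= 00001010000100011010

Answer: 00001010000100011010 (41242)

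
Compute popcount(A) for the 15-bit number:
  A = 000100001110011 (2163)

000100001110011
1-bits at positions (from bit 0 = LSB): 0, 1, 4, 5, 6, 11
Count = 6

Answer: 6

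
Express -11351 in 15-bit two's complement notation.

1. Binary of +11351:  010110001010111
2. Invert bits:     101001110101000
3. Add 1:           101001110101001

Answer: 101001110101001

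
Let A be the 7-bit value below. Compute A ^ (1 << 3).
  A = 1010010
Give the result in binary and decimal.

Mask = 1 << 3 = 0001000
Bit 3 of A is 0; XOR with the mask flips it to 1.
  1010010
^ 0001000
---------
  1011010

Answer: 1011010 (90)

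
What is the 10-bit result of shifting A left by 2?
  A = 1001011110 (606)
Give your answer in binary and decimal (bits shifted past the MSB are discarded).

Shift left by 2: drop the top 2 bit(s), append 2 zero(s) on the right.
  1001011110  ->  discard [10], keep [01011110], append 00
= 0101111000

Answer: 0101111000 (376)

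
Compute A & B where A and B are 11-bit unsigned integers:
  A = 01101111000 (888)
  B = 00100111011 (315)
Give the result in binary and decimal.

Apply & to each column (1 only where both bits are 1):
  01101111000
& 00100111011
-------------
  00100111000

Answer: 00100111000 (312)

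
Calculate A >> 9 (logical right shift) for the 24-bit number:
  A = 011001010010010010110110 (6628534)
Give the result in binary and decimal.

Logical shift right by 9: drop the bottom 9 bit(s), prepend 9 zero(s) on the left.
  011001010010010010110110  ->  keep [011001010010010], discard [010110110], prepend 000000000
= 000000000011001010010010

Answer: 000000000011001010010010 (12946)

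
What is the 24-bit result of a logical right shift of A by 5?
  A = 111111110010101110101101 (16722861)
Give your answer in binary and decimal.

Logical shift right by 5: drop the bottom 5 bit(s), prepend 5 zero(s) on the left.
  111111110010101110101101  ->  keep [1111111100101011101], discard [01101], prepend 00000
= 000001111111100101011101

Answer: 000001111111100101011101 (522589)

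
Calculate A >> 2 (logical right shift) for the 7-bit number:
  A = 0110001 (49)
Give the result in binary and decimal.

Logical shift right by 2: drop the bottom 2 bit(s), prepend 2 zero(s) on the left.
  0110001  ->  keep [01100], discard [01], prepend 00
= 0001100

Answer: 0001100 (12)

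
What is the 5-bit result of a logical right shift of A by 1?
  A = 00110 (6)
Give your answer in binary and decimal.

Logical shift right by 1: drop the bottom 1 bit(s), prepend 1 zero(s) on the left.
  00110  ->  keep [0011], discard [0], prepend 0
= 00011

Answer: 00011 (3)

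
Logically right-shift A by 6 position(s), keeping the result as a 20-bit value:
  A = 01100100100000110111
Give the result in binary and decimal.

Logical shift right by 6: drop the bottom 6 bit(s), prepend 6 zero(s) on the left.
  01100100100000110111  ->  keep [01100100100000], discard [110111], prepend 000000
= 00000001100100100000

Answer: 00000001100100100000 (6432)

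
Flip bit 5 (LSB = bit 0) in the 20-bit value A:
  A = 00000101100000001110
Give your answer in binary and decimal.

Mask = 1 << 5 = 00000000000000100000
Bit 5 of A is 0; XOR with the mask flips it to 1.
  00000101100000001110
^ 00000000000000100000
----------------------
  00000101100000101110

Answer: 00000101100000101110 (22574)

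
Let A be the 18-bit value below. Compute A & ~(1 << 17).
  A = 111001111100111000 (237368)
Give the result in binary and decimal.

Mask = ~(1 << 17) = 011111111111111111
Bit 17 of A is 1, so AND-ing with the mask clears it to 0.
  111001111100111000
& 011111111111111111
--------------------
  011001111100111000

Answer: 011001111100111000 (106296)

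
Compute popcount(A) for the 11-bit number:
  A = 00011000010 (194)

00011000010
1-bits at positions (from bit 0 = LSB): 1, 6, 7
Count = 3

Answer: 3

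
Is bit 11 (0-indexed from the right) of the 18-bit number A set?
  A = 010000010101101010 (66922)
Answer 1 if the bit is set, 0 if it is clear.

Bit 11 is the 12th from the right.
  010000010101101010
        ^
That bit is 0.

Answer: 0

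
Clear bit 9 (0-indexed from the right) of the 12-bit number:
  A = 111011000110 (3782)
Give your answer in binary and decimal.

Mask = ~(1 << 9) = 110111111111
Bit 9 of A is 1, so AND-ing with the mask clears it to 0.
  111011000110
& 110111111111
--------------
  110011000110

Answer: 110011000110 (3270)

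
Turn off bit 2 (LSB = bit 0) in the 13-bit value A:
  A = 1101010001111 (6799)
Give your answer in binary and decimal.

Mask = ~(1 << 2) = 1111111111011
Bit 2 of A is 1, so AND-ing with the mask clears it to 0.
  1101010001111
& 1111111111011
---------------
  1101010001011

Answer: 1101010001011 (6795)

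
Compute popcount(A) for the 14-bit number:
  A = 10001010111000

10001010111000
1-bits at positions (from bit 0 = LSB): 3, 4, 5, 7, 9, 13
Count = 6

Answer: 6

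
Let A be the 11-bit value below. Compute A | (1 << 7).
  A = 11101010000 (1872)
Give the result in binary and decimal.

Mask = 1 << 7 = 00010000000
Bit 7 of A is 0, so OR-ing with the mask flips it to 1.
  11101010000
| 00010000000
-------------
  11111010000

Answer: 11111010000 (2000)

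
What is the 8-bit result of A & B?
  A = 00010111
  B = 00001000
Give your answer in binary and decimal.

Apply & to each column (1 only where both bits are 1):
  00010111
& 00001000
----------
  00000000

Answer: 00000000 (0)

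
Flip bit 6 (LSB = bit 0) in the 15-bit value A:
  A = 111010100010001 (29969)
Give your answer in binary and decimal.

Mask = 1 << 6 = 000000001000000
Bit 6 of A is 0; XOR with the mask flips it to 1.
  111010100010001
^ 000000001000000
-----------------
  111010101010001

Answer: 111010101010001 (30033)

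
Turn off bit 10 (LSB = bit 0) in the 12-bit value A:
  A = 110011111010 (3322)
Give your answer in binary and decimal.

Mask = ~(1 << 10) = 101111111111
Bit 10 of A is 1, so AND-ing with the mask clears it to 0.
  110011111010
& 101111111111
--------------
  100011111010

Answer: 100011111010 (2298)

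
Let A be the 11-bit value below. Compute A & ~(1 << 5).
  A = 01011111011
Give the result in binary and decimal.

Mask = ~(1 << 5) = 11111011111
Bit 5 of A is 1, so AND-ing with the mask clears it to 0.
  01011111011
& 11111011111
-------------
  01011011011

Answer: 01011011011 (731)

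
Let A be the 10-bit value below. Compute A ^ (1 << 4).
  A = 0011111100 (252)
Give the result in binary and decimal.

Mask = 1 << 4 = 0000010000
Bit 4 of A is 1; XOR with the mask flips it to 0.
  0011111100
^ 0000010000
------------
  0011101100

Answer: 0011101100 (236)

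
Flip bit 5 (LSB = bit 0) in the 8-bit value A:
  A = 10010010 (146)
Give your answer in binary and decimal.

Mask = 1 << 5 = 00100000
Bit 5 of A is 0; XOR with the mask flips it to 1.
  10010010
^ 00100000
----------
  10110010

Answer: 10110010 (178)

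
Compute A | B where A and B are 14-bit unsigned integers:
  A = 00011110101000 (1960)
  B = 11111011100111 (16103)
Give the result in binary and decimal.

Apply | to each column (1 where either bit is 1):
  00011110101000
| 11111011100111
----------------
  11111111101111

Answer: 11111111101111 (16367)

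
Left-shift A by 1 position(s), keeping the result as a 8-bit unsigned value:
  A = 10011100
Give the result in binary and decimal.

Shift left by 1: drop the top 1 bit(s), append 1 zero(s) on the right.
  10011100  ->  discard [1], keep [0011100], append 0
= 00111000

Answer: 00111000 (56)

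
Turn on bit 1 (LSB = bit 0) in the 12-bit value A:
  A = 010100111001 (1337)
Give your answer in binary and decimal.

Mask = 1 << 1 = 000000000010
Bit 1 of A is 0, so OR-ing with the mask flips it to 1.
  010100111001
| 000000000010
--------------
  010100111011

Answer: 010100111011 (1339)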